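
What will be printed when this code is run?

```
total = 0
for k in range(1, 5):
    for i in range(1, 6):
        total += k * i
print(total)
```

k=1,i=1: total = 0+1 = 1
k=1,i=2: total = 1+2 = 3
k=1,i=3: total = 3+3 = 6
k=1,i=4: total = 6+4 = 10
k=1,i=5: total = 10+5 = 15
k=2,i=1: total = 15+2 = 17
k=2,i=2: total = 17+4 = 21
k=2,i=3: total = 21+6 = 27
k=2,i=4: total = 27+8 = 35
k=2,i=5: total = 35+10 = 45
k=3,i=1: total = 45+3 = 48
k=3,i=2: total = 48+6 = 54
k=3,i=3: total = 54+9 = 63
k=3,i=4: total = 63+12 = 75
k=3,i=5: total = 75+15 = 90
k=4,i=1: total = 90+4 = 94
k=4,i=2: total = 94+8 = 102
k=4,i=3: total = 102+12 = 114
k=4,i=4: total = 114+16 = 130
k=4,i=5: total = 130+20 = 150

150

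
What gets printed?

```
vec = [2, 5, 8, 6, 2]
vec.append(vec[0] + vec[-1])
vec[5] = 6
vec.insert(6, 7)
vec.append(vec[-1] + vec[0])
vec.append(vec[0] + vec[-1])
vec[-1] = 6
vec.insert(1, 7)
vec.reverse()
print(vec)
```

append vec[0]+vec[-1] = 2+2 = 4 → [2, 5, 8, 6, 2, 4]
vec[5] = 6 → [2, 5, 8, 6, 2, 6]
insert 7 at 6 → [2, 5, 8, 6, 2, 6, 7]
append vec[-1]+vec[0] = 7+2 = 9 → [2, 5, 8, 6, 2, 6, 7, 9]
append vec[0]+vec[-1] = 2+9 = 11 → [2, 5, 8, 6, 2, 6, 7, 9, 11]
vec[-1] = 6 → [2, 5, 8, 6, 2, 6, 7, 9, 6]
insert 7 at 1 → [2, 7, 5, 8, 6, 2, 6, 7, 9, 6]
reverse → [6, 9, 7, 6, 2, 6, 8, 5, 7, 2]

[6, 9, 7, 6, 2, 6, 8, 5, 7, 2]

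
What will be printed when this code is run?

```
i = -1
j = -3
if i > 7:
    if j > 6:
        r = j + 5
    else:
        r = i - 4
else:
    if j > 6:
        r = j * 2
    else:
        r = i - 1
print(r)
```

i=-1, j=-3
i > 7 is False; j > 6 is False
→ r = i - 1 = -2

-2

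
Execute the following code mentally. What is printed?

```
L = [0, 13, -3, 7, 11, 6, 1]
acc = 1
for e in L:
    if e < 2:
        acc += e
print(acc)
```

e=0: <2, acc = 1+0 = 1
e=13: not <2
e=-3: <2, acc = 1+(-3) = -2
e=7: not <2
e=11: not <2
e=6: not <2
e=1: <2, acc = (-2)+1 = -1

-1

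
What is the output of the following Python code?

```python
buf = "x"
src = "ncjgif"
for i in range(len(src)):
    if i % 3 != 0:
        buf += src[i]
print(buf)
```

i=0: skip
i=1: add 'c' → 'xc'
i=2: add 'j' → 'xcj'
i=3: skip
i=4: add 'i' → 'xcji'
i=5: add 'f' → 'xcjif'

xcjif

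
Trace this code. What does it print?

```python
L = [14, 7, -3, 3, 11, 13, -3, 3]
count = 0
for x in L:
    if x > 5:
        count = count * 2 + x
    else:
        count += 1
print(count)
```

x=14: >5, count = 0*2+14 = 14
x=7: >5, count = 14*2+7 = 35
x=-3: not >5, count = 35+1 = 36
x=3: not >5, count = 36+1 = 37
x=11: >5, count = 37*2+11 = 85
x=13: >5, count = 85*2+13 = 183
x=-3: not >5, count = 183+1 = 184
x=3: not >5, count = 184+1 = 185

185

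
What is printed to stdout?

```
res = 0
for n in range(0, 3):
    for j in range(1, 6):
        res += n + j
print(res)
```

n=0,j=1: res = 0+1 = 1
n=0,j=2: res = 1+2 = 3
n=0,j=3: res = 3+3 = 6
n=0,j=4: res = 6+4 = 10
n=0,j=5: res = 10+5 = 15
n=1,j=1: res = 15+2 = 17
n=1,j=2: res = 17+3 = 20
n=1,j=3: res = 20+4 = 24
n=1,j=4: res = 24+5 = 29
n=1,j=5: res = 29+6 = 35
n=2,j=1: res = 35+3 = 38
n=2,j=2: res = 38+4 = 42
n=2,j=3: res = 42+5 = 47
n=2,j=4: res = 47+6 = 53
n=2,j=5: res = 53+7 = 60

60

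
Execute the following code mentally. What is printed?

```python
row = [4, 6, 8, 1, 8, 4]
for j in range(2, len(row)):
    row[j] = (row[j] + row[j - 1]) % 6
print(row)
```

j=2: row[2] = (8+6)%6 = 2 → [4, 6, 2, 1, 8, 4]
j=3: row[3] = (1+2)%6 = 3 → [4, 6, 2, 3, 8, 4]
j=4: row[4] = (8+3)%6 = 5 → [4, 6, 2, 3, 5, 4]
j=5: row[5] = (4+5)%6 = 3 → [4, 6, 2, 3, 5, 3]

[4, 6, 2, 3, 5, 3]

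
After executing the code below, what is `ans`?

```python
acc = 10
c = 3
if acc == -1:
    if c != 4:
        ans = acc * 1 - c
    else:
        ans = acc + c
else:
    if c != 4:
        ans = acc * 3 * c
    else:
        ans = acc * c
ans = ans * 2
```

acc=10, c=3
acc == -1 is False; c != 4 is True
→ ans = acc * 3 * c = 90
ans = 90*2 = 180

180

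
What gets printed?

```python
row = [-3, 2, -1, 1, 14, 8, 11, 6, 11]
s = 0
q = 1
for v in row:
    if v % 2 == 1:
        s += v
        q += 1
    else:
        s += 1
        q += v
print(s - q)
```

v=-3: odd, s = 0+(-3) = -3; q=2
v=2: not odd, s = (-3)+1 = -2; q=4
v=-1: odd, s = (-2)+(-1) = -3; q=5
v=1: odd, s = (-3)+1 = -2; q=6
v=14: not odd, s = (-2)+1 = -1; q=20
v=8: not odd, s = (-1)+1 = 0; q=28
v=11: odd, s = 0+11 = 11; q=29
v=6: not odd, s = 11+1 = 12; q=35
v=11: odd, s = 12+11 = 23; q=36
s-q = 23-36 = -13

-13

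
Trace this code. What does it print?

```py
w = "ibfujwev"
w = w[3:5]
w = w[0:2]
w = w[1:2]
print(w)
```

slice [3:5] → 'uj'
slice [0:2] → 'uj'
slice [1:2] → 'j'

j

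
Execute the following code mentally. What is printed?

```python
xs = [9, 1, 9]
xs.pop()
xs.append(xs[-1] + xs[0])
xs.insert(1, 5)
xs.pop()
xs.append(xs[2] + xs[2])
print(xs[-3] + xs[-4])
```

pop() removes 9 → [9, 1]
append xs[-1]+xs[0] = 1+9 = 10 → [9, 1, 10]
insert 5 at 1 → [9, 5, 1, 10]
pop() removes 10 → [9, 5, 1]
append xs[2]+xs[2] = 1+1 = 2 → [9, 5, 1, 2]
xs[-3]+xs[-4] = 5+9 = 14

14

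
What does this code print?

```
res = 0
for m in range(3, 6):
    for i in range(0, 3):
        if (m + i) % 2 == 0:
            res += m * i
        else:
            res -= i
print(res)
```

11

m=3,i=0: odd sum, res = 0-0 = 0
m=3,i=1: even sum, res = 0+3 = 3
m=3,i=2: odd sum, res = 3-2 = 1
m=4,i=0: even sum, res = 1+0 = 1
m=4,i=1: odd sum, res = 1-1 = 0
m=4,i=2: even sum, res = 0+8 = 8
m=5,i=0: odd sum, res = 8-0 = 8
m=5,i=1: even sum, res = 8+5 = 13
m=5,i=2: odd sum, res = 13-2 = 11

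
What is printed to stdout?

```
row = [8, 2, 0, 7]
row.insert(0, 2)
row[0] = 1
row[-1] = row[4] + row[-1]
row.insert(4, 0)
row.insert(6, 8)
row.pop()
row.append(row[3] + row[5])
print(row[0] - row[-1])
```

-13

insert 2 at 0 → [2, 8, 2, 0, 7]
row[0] = 1 → [1, 8, 2, 0, 7]
row[-1] = row[4]+row[-1] = 7+7 = 14 → [1, 8, 2, 0, 14]
insert 0 at 4 → [1, 8, 2, 0, 0, 14]
insert 8 at 6 → [1, 8, 2, 0, 0, 14, 8]
pop() removes 8 → [1, 8, 2, 0, 0, 14]
append row[3]+row[5] = 0+14 = 14 → [1, 8, 2, 0, 0, 14, 14]
row[0]-row[-1] = 1-14 = -13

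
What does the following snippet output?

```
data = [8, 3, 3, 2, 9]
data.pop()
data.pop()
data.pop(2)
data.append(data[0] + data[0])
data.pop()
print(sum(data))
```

11

pop() removes 9 → [8, 3, 3, 2]
pop() removes 2 → [8, 3, 3]
pop(2) removes 3 → [8, 3]
append data[0]+data[0] = 8+8 = 16 → [8, 3, 16]
pop() removes 16 → [8, 3]
sum = 11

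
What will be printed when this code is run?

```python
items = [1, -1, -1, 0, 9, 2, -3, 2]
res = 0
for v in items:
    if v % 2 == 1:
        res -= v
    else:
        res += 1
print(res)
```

-2

v=1: odd, res = 0-1 = -1
v=-1: odd, res = (-1)-(-1) = 0
v=-1: odd, res = 0-(-1) = 1
v=0: not odd, res = 1+1 = 2
v=9: odd, res = 2-9 = -7
v=2: not odd, res = (-7)+1 = -6
v=-3: odd, res = (-6)-(-3) = -3
v=2: not odd, res = (-3)+1 = -2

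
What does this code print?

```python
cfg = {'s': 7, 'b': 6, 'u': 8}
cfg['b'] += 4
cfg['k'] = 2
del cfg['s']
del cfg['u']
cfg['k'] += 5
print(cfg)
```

cfg['b'] = 6+4 = 10 → {'s': 7, 'b': 10, 'u': 8}
cfg['k'] = 2 → {'s': 7, 'b': 10, 'u': 8, 'k': 2}
del 's' → {'b': 10, 'u': 8, 'k': 2}
del 'u' → {'b': 10, 'k': 2}
cfg['k'] = 2+5 = 7 → {'b': 10, 'k': 7}

{'b': 10, 'k': 7}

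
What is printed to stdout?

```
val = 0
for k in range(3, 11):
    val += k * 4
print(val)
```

208

k=3: val = 0+3*4 = 12
k=4: val = 12+4*4 = 28
k=5: val = 28+5*4 = 48
k=6: val = 48+6*4 = 72
k=7: val = 72+7*4 = 100
k=8: val = 100+8*4 = 132
k=9: val = 132+9*4 = 168
k=10: val = 168+10*4 = 208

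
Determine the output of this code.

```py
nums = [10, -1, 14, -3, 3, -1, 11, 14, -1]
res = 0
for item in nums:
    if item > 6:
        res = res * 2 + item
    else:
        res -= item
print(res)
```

185

item=10: >6, res = 0*2+10 = 10
item=-1: not >6, res = 10-(-1) = 11
item=14: >6, res = 11*2+14 = 36
item=-3: not >6, res = 36-(-3) = 39
item=3: not >6, res = 39-3 = 36
item=-1: not >6, res = 36-(-1) = 37
item=11: >6, res = 37*2+11 = 85
item=14: >6, res = 85*2+14 = 184
item=-1: not >6, res = 184-(-1) = 185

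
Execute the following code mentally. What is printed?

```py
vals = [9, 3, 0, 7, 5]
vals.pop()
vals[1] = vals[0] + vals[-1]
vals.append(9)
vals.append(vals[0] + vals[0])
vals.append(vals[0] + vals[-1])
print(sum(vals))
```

86

pop() removes 5 → [9, 3, 0, 7]
vals[1] = vals[0]+vals[-1] = 9+7 = 16 → [9, 16, 0, 7]
append 9 → [9, 16, 0, 7, 9]
append vals[0]+vals[0] = 9+9 = 18 → [9, 16, 0, 7, 9, 18]
append vals[0]+vals[-1] = 9+18 = 27 → [9, 16, 0, 7, 9, 18, 27]
sum = 86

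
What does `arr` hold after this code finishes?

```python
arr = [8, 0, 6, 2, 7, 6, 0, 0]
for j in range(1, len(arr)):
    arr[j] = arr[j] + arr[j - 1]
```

[8, 8, 14, 16, 23, 29, 29, 29]

j=1: arr[1] = 0+8 = 8 → [8, 8, 6, 2, 7, 6, 0, 0]
j=2: arr[2] = 6+8 = 14 → [8, 8, 14, 2, 7, 6, 0, 0]
j=3: arr[3] = 2+14 = 16 → [8, 8, 14, 16, 7, 6, 0, 0]
j=4: arr[4] = 7+16 = 23 → [8, 8, 14, 16, 23, 6, 0, 0]
j=5: arr[5] = 6+23 = 29 → [8, 8, 14, 16, 23, 29, 0, 0]
j=6: arr[6] = 0+29 = 29 → [8, 8, 14, 16, 23, 29, 29, 0]
j=7: arr[7] = 0+29 = 29 → [8, 8, 14, 16, 23, 29, 29, 29]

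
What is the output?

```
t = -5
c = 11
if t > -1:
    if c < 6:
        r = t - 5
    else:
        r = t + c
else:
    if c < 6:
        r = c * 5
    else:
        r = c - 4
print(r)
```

7

t=-5, c=11
t > -1 is False; c < 6 is False
→ r = c - 4 = 7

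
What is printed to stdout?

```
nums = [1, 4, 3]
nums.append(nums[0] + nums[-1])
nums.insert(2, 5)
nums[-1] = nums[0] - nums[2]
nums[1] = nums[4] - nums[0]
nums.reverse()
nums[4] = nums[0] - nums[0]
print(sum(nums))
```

-1

append nums[0]+nums[-1] = 1+3 = 4 → [1, 4, 3, 4]
insert 5 at 2 → [1, 4, 5, 3, 4]
nums[-1] = nums[0]-nums[2] = 1-5 = -4 → [1, 4, 5, 3, -4]
nums[1] = nums[4]-nums[0] = (-4)-1 = -5 → [1, -5, 5, 3, -4]
reverse → [-4, 3, 5, -5, 1]
nums[4] = nums[0]-nums[0] = (-4)-(-4) = 0 → [-4, 3, 5, -5, 0]
sum = -1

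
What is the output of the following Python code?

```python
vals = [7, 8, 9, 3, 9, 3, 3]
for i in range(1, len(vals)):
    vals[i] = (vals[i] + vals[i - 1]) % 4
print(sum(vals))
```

i=1: vals[1] = (8+7)%4 = 3 → [7, 3, 9, 3, 9, 3, 3]
i=2: vals[2] = (9+3)%4 = 0 → [7, 3, 0, 3, 9, 3, 3]
i=3: vals[3] = (3+0)%4 = 3 → [7, 3, 0, 3, 9, 3, 3]
i=4: vals[4] = (9+3)%4 = 0 → [7, 3, 0, 3, 0, 3, 3]
i=5: vals[5] = (3+0)%4 = 3 → [7, 3, 0, 3, 0, 3, 3]
i=6: vals[6] = (3+3)%4 = 2 → [7, 3, 0, 3, 0, 3, 2]
sum = 18

18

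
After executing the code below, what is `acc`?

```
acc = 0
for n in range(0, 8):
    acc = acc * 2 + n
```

n=0: acc = 0*2+0 = 0
n=1: acc = 0*2+1 = 1
n=2: acc = 1*2+2 = 4
n=3: acc = 4*2+3 = 11
n=4: acc = 11*2+4 = 26
n=5: acc = 26*2+5 = 57
n=6: acc = 57*2+6 = 120
n=7: acc = 120*2+7 = 247

247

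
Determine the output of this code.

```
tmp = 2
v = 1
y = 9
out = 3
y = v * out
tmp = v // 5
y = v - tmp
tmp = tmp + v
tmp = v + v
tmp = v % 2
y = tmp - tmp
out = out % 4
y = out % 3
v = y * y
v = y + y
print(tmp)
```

1

y = 1*3 = 3
tmp = 1//5 = 0
y = 1-0 = 1
tmp = 0+1 = 1
tmp = 1+1 = 2
tmp = 1%2 = 1
y = 1-1 = 0
out = 3%4 = 3
y = 3%3 = 0
v = 0*0 = 0
v = 0+0 = 0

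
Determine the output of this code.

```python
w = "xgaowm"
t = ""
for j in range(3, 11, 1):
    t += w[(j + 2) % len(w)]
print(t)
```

j=3: add w[5]='m' → 'm'
j=4: add w[0]='x' → 'mx'
j=5: add w[1]='g' → 'mxg'
j=6: add w[2]='a' → 'mxga'
j=7: add w[3]='o' → 'mxgao'
j=8: add w[4]='w' → 'mxgaow'
j=9: add w[5]='m' → 'mxgaowm'
j=10: add w[0]='x' → 'mxgaowmx'

mxgaowmx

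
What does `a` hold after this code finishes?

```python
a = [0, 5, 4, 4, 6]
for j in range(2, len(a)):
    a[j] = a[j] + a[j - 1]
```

[0, 5, 9, 13, 19]

j=2: a[2] = 4+5 = 9 → [0, 5, 9, 4, 6]
j=3: a[3] = 4+9 = 13 → [0, 5, 9, 13, 6]
j=4: a[4] = 6+13 = 19 → [0, 5, 9, 13, 19]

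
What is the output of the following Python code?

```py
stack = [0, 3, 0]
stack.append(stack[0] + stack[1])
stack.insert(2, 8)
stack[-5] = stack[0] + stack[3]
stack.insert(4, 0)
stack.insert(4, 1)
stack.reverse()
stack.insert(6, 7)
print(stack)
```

append stack[0]+stack[1] = 0+3 = 3 → [0, 3, 0, 3]
insert 8 at 2 → [0, 3, 8, 0, 3]
stack[-5] = stack[0]+stack[3] = 0+0 = 0 → [0, 3, 8, 0, 3]
insert 0 at 4 → [0, 3, 8, 0, 0, 3]
insert 1 at 4 → [0, 3, 8, 0, 1, 0, 3]
reverse → [3, 0, 1, 0, 8, 3, 0]
insert 7 at 6 → [3, 0, 1, 0, 8, 3, 7, 0]

[3, 0, 1, 0, 8, 3, 7, 0]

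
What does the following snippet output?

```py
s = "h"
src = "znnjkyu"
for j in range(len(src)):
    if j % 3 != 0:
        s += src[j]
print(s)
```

hnnky

j=0: skip
j=1: add 'n' → 'hn'
j=2: add 'n' → 'hnn'
j=3: skip
j=4: add 'k' → 'hnnk'
j=5: add 'y' → 'hnnky'
j=6: skip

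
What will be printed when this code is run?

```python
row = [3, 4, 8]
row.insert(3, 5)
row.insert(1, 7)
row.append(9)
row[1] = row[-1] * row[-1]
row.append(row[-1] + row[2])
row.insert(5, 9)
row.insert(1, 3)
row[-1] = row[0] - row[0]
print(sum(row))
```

insert 5 at 3 → [3, 4, 8, 5]
insert 7 at 1 → [3, 7, 4, 8, 5]
append 9 → [3, 7, 4, 8, 5, 9]
row[1] = row[-1]*row[-1] = 9*9 = 81 → [3, 81, 4, 8, 5, 9]
append row[-1]+row[2] = 9+4 = 13 → [3, 81, 4, 8, 5, 9, 13]
insert 9 at 5 → [3, 81, 4, 8, 5, 9, 9, 13]
insert 3 at 1 → [3, 3, 81, 4, 8, 5, 9, 9, 13]
row[-1] = row[0]-row[0] = 3-3 = 0 → [3, 3, 81, 4, 8, 5, 9, 9, 0]
sum = 122

122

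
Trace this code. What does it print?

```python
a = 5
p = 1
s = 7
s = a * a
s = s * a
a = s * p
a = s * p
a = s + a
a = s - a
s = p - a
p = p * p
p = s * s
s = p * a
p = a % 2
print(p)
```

s = 5*5 = 25
s = 25*5 = 125
a = 125*1 = 125
a = 125*1 = 125
a = 125+125 = 250
a = 125-250 = -125
s = 1-(-125) = 126
p = 1*1 = 1
p = 126*126 = 15876
s = 15876*(-125) = -1984500
p = (-125)%2 = 1

1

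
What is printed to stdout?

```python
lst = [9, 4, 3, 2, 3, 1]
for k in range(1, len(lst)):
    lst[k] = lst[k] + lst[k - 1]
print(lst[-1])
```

k=1: lst[1] = 4+9 = 13 → [9, 13, 3, 2, 3, 1]
k=2: lst[2] = 3+13 = 16 → [9, 13, 16, 2, 3, 1]
k=3: lst[3] = 2+16 = 18 → [9, 13, 16, 18, 3, 1]
k=4: lst[4] = 3+18 = 21 → [9, 13, 16, 18, 21, 1]
k=5: lst[5] = 1+21 = 22 → [9, 13, 16, 18, 21, 22]

22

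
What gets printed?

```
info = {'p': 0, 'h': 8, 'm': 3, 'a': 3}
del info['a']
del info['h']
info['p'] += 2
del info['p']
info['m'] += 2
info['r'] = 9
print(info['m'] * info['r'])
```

del 'a' → {'p': 0, 'h': 8, 'm': 3}
del 'h' → {'p': 0, 'm': 3}
info['p'] = 0+2 = 2 → {'p': 2, 'm': 3}
del 'p' → {'m': 3}
info['m'] = 3+2 = 5 → {'m': 5}
info['r'] = 9 → {'m': 5, 'r': 9}
info['m']*info['r'] = 5*9 = 45

45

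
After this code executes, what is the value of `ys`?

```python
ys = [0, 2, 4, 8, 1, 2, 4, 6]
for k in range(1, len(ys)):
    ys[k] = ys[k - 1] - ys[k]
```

[0, -2, -6, -14, -15, -17, -21, -27]

k=1: ys[1] = 0-2 = -2 → [0, -2, 4, 8, 1, 2, 4, 6]
k=2: ys[2] = (-2)-4 = -6 → [0, -2, -6, 8, 1, 2, 4, 6]
k=3: ys[3] = (-6)-8 = -14 → [0, -2, -6, -14, 1, 2, 4, 6]
k=4: ys[4] = (-14)-1 = -15 → [0, -2, -6, -14, -15, 2, 4, 6]
k=5: ys[5] = (-15)-2 = -17 → [0, -2, -6, -14, -15, -17, 4, 6]
k=6: ys[6] = (-17)-4 = -21 → [0, -2, -6, -14, -15, -17, -21, 6]
k=7: ys[7] = (-21)-6 = -27 → [0, -2, -6, -14, -15, -17, -21, -27]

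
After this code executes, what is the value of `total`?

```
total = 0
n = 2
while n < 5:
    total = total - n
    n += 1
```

n=2: total = 0-2 = -2
n=3: total = (-2)-3 = -5
n=4: total = (-5)-4 = -9

-9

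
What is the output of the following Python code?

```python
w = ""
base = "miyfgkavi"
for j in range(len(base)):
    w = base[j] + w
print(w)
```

j=0: prepend 'm' → 'm'
j=1: prepend 'i' → 'im'
j=2: prepend 'y' → 'yim'
j=3: prepend 'f' → 'fyim'
j=4: prepend 'g' → 'gfyim'
j=5: prepend 'k' → 'kgfyim'
j=6: prepend 'a' → 'akgfyim'
j=7: prepend 'v' → 'vakgfyim'
j=8: prepend 'i' → 'ivakgfyim'

ivakgfyim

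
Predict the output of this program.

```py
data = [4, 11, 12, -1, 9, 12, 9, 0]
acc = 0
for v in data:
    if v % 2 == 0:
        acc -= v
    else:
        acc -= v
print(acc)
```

v=4: even, acc = 0-4 = -4
v=11: not even, acc = (-4)-11 = -15
v=12: even, acc = (-15)-12 = -27
v=-1: not even, acc = (-27)-(-1) = -26
v=9: not even, acc = (-26)-9 = -35
v=12: even, acc = (-35)-12 = -47
v=9: not even, acc = (-47)-9 = -56
v=0: even, acc = (-56)-0 = -56

-56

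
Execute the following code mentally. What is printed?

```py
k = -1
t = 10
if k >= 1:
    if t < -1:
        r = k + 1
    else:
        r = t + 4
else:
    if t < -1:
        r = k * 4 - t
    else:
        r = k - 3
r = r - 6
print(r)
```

-10

k=-1, t=10
k >= 1 is False; t < -1 is False
→ r = k - 3 = -4
r = (-4)-6 = -10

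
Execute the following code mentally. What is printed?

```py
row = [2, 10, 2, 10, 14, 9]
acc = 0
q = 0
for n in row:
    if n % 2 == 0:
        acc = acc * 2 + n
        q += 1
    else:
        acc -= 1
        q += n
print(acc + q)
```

167

n=2: even, acc = 0*2+2 = 2; q=1
n=10: even, acc = 2*2+10 = 14; q=2
n=2: even, acc = 14*2+2 = 30; q=3
n=10: even, acc = 30*2+10 = 70; q=4
n=14: even, acc = 70*2+14 = 154; q=5
n=9: not even, acc = 154-1 = 153; q=14
acc+q = 153+14 = 167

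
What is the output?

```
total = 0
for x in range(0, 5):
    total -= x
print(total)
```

-10

x=0: total = 0-0 = 0
x=1: total = 0-1 = -1
x=2: total = (-1)-2 = -3
x=3: total = (-3)-3 = -6
x=4: total = (-6)-4 = -10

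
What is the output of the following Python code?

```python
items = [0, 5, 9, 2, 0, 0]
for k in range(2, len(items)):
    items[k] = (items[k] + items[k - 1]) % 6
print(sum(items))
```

k=2: items[2] = (9+5)%6 = 2 → [0, 5, 2, 2, 0, 0]
k=3: items[3] = (2+2)%6 = 4 → [0, 5, 2, 4, 0, 0]
k=4: items[4] = (0+4)%6 = 4 → [0, 5, 2, 4, 4, 0]
k=5: items[5] = (0+4)%6 = 4 → [0, 5, 2, 4, 4, 4]
sum = 19

19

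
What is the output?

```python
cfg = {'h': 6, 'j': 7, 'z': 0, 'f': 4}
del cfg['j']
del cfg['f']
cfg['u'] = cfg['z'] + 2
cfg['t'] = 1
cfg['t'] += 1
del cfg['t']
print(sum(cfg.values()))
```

del 'j' → {'h': 6, 'z': 0, 'f': 4}
del 'f' → {'h': 6, 'z': 0}
cfg['u'] = cfg['z']+2 = 2 → {'h': 6, 'z': 0, 'u': 2}
cfg['t'] = 1 → {'h': 6, 'z': 0, 'u': 2, 't': 1}
cfg['t'] = 1+1 = 2 → {'h': 6, 'z': 0, 'u': 2, 't': 2}
del 't' → {'h': 6, 'z': 0, 'u': 2}
sum of values = 8

8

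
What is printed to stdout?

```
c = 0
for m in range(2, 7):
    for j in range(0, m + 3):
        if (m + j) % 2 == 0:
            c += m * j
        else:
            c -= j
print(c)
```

m=2,j=0: even sum, c = 0+0 = 0
m=2,j=1: odd sum, c = 0-1 = -1
m=2,j=2: even sum, c = (-1)+4 = 3
m=2,j=3: odd sum, c = 3-3 = 0
m=2,j=4: even sum, c = 0+8 = 8
m=3,j=0: odd sum, c = 8-0 = 8
m=3,j=1: even sum, c = 8+3 = 11
m=3,j=2: odd sum, c = 11-2 = 9
m=3,j=3: even sum, c = 9+9 = 18
m=3,j=4: odd sum, c = 18-4 = 14
m=3,j=5: even sum, c = 14+15 = 29
m=4,j=0: even sum, c = 29+0 = 29
m=4,j=1: odd sum, c = 29-1 = 28
m=4,j=2: even sum, c = 28+8 = 36
m=4,j=3: odd sum, c = 36-3 = 33
m=4,j=4: even sum, c = 33+16 = 49
m=4,j=5: odd sum, c = 49-5 = 44
m=4,j=6: even sum, c = 44+24 = 68
m=5,j=0: odd sum, c = 68-0 = 68
m=5,j=1: even sum, c = 68+5 = 73
m=5,j=2: odd sum, c = 73-2 = 71
m=5,j=3: even sum, c = 71+15 = 86
m=5,j=4: odd sum, c = 86-4 = 82
m=5,j=5: even sum, c = 82+25 = 107
m=5,j=6: odd sum, c = 107-6 = 101
m=5,j=7: even sum, c = 101+35 = 136
m=6,j=0: even sum, c = 136+0 = 136
m=6,j=1: odd sum, c = 136-1 = 135
m=6,j=2: even sum, c = 135+12 = 147
m=6,j=3: odd sum, c = 147-3 = 144
m=6,j=4: even sum, c = 144+24 = 168
m=6,j=5: odd sum, c = 168-5 = 163
m=6,j=6: even sum, c = 163+36 = 199
m=6,j=7: odd sum, c = 199-7 = 192
m=6,j=8: even sum, c = 192+48 = 240

240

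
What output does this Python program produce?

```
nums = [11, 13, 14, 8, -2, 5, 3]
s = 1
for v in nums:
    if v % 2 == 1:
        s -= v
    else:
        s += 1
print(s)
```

v=11: odd, s = 1-11 = -10
v=13: odd, s = (-10)-13 = -23
v=14: not odd, s = (-23)+1 = -22
v=8: not odd, s = (-22)+1 = -21
v=-2: not odd, s = (-21)+1 = -20
v=5: odd, s = (-20)-5 = -25
v=3: odd, s = (-25)-3 = -28

-28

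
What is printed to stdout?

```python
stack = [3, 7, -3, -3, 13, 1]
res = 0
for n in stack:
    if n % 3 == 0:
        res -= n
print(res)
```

n=3: %3==0, res = 0-3 = -3
n=7: not %3==0
n=-3: %3==0, res = (-3)-(-3) = 0
n=-3: %3==0, res = 0-(-3) = 3
n=13: not %3==0
n=1: not %3==0

3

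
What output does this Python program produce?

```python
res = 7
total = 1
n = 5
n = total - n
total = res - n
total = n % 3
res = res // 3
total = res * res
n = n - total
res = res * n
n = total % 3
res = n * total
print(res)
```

n = 1-5 = -4
total = 7-(-4) = 11
total = (-4)%3 = 2
res = 7//3 = 2
total = 2*2 = 4
n = (-4)-4 = -8
res = 2*(-8) = -16
n = 4%3 = 1
res = 1*4 = 4

4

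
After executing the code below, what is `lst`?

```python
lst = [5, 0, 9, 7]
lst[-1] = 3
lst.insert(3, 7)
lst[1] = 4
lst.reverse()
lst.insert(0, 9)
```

[9, 3, 7, 9, 4, 5]

lst[-1] = 3 → [5, 0, 9, 3]
insert 7 at 3 → [5, 0, 9, 7, 3]
lst[1] = 4 → [5, 4, 9, 7, 3]
reverse → [3, 7, 9, 4, 5]
insert 9 at 0 → [9, 3, 7, 9, 4, 5]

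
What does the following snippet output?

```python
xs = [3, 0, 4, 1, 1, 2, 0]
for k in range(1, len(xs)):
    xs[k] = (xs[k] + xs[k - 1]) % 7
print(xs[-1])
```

k=1: xs[1] = (0+3)%7 = 3 → [3, 3, 4, 1, 1, 2, 0]
k=2: xs[2] = (4+3)%7 = 0 → [3, 3, 0, 1, 1, 2, 0]
k=3: xs[3] = (1+0)%7 = 1 → [3, 3, 0, 1, 1, 2, 0]
k=4: xs[4] = (1+1)%7 = 2 → [3, 3, 0, 1, 2, 2, 0]
k=5: xs[5] = (2+2)%7 = 4 → [3, 3, 0, 1, 2, 4, 0]
k=6: xs[6] = (0+4)%7 = 4 → [3, 3, 0, 1, 2, 4, 4]

4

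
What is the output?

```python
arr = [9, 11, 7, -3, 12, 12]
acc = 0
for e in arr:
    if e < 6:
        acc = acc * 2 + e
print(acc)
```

e=9: not <6
e=11: not <6
e=7: not <6
e=-3: <6, acc = 0*2+(-3) = -3
e=12: not <6
e=12: not <6

-3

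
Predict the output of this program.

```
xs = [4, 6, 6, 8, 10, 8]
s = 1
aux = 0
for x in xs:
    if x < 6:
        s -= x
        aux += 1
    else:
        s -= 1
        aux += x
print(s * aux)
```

x=4: <6, s = 1-4 = -3; aux=1
x=6: not <6, s = (-3)-1 = -4; aux=7
x=6: not <6, s = (-4)-1 = -5; aux=13
x=8: not <6, s = (-5)-1 = -6; aux=21
x=10: not <6, s = (-6)-1 = -7; aux=31
x=8: not <6, s = (-7)-1 = -8; aux=39
s*aux = (-8)*39 = -312

-312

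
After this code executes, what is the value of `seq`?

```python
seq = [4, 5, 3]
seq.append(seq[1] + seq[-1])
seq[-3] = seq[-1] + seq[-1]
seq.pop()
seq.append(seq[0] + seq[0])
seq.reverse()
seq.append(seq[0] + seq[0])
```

[8, 3, 16, 4, 16]

append seq[1]+seq[-1] = 5+3 = 8 → [4, 5, 3, 8]
seq[-3] = seq[-1]+seq[-1] = 8+8 = 16 → [4, 16, 3, 8]
pop() removes 8 → [4, 16, 3]
append seq[0]+seq[0] = 4+4 = 8 → [4, 16, 3, 8]
reverse → [8, 3, 16, 4]
append seq[0]+seq[0] = 8+8 = 16 → [8, 3, 16, 4, 16]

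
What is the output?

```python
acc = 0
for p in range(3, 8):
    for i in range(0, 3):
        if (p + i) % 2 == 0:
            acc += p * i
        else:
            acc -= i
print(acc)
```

27

p=3,i=0: odd sum, acc = 0-0 = 0
p=3,i=1: even sum, acc = 0+3 = 3
p=3,i=2: odd sum, acc = 3-2 = 1
p=4,i=0: even sum, acc = 1+0 = 1
p=4,i=1: odd sum, acc = 1-1 = 0
p=4,i=2: even sum, acc = 0+8 = 8
p=5,i=0: odd sum, acc = 8-0 = 8
p=5,i=1: even sum, acc = 8+5 = 13
p=5,i=2: odd sum, acc = 13-2 = 11
p=6,i=0: even sum, acc = 11+0 = 11
p=6,i=1: odd sum, acc = 11-1 = 10
p=6,i=2: even sum, acc = 10+12 = 22
p=7,i=0: odd sum, acc = 22-0 = 22
p=7,i=1: even sum, acc = 22+7 = 29
p=7,i=2: odd sum, acc = 29-2 = 27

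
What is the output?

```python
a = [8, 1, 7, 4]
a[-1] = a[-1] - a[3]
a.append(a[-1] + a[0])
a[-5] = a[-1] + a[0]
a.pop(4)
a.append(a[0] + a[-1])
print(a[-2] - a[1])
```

-1

a[-1] = a[-1]-a[3] = 4-4 = 0 → [8, 1, 7, 0]
append a[-1]+a[0] = 0+8 = 8 → [8, 1, 7, 0, 8]
a[-5] = a[-1]+a[0] = 8+8 = 16 → [16, 1, 7, 0, 8]
pop(4) removes 8 → [16, 1, 7, 0]
append a[0]+a[-1] = 16+0 = 16 → [16, 1, 7, 0, 16]
a[-2]-a[1] = 0-1 = -1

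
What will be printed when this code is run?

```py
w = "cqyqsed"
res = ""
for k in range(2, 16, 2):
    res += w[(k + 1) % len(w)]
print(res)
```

k=2: add w[3]='q' → 'q'
k=4: add w[5]='e' → 'qe'
k=6: add w[0]='c' → 'qec'
k=8: add w[2]='y' → 'qecy'
k=10: add w[4]='s' → 'qecys'
k=12: add w[6]='d' → 'qecysd'
k=14: add w[1]='q' → 'qecysdq'

qecysdq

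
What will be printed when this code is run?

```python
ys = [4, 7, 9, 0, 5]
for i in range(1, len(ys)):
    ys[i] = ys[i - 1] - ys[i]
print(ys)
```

i=1: ys[1] = 4-7 = -3 → [4, -3, 9, 0, 5]
i=2: ys[2] = (-3)-9 = -12 → [4, -3, -12, 0, 5]
i=3: ys[3] = (-12)-0 = -12 → [4, -3, -12, -12, 5]
i=4: ys[4] = (-12)-5 = -17 → [4, -3, -12, -12, -17]

[4, -3, -12, -12, -17]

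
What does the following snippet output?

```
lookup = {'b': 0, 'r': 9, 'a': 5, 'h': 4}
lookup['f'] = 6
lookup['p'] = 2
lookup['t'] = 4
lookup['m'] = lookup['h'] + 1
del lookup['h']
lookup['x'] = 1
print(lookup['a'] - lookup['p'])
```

3

lookup['f'] = 6 → {'b': 0, 'r': 9, 'a': 5, 'h': 4, 'f': 6}
lookup['p'] = 2 → {'b': 0, 'r': 9, 'a': 5, 'h': 4, 'f': 6, 'p': 2}
lookup['t'] = 4 → {'b': 0, 'r': 9, 'a': 5, 'h': 4, 'f': 6, 'p': 2, 't': 4}
lookup['m'] = lookup['h']+1 = 5 → {'b': 0, 'r': 9, 'a': 5, 'h': 4, 'f': 6, 'p': 2, 't': 4, 'm': 5}
del 'h' → {'b': 0, 'r': 9, 'a': 5, 'f': 6, 'p': 2, 't': 4, 'm': 5}
lookup['x'] = 1 → {'b': 0, 'r': 9, 'a': 5, 'f': 6, 'p': 2, 't': 4, 'm': 5, 'x': 1}
lookup['a']-lookup['p'] = 5-2 = 3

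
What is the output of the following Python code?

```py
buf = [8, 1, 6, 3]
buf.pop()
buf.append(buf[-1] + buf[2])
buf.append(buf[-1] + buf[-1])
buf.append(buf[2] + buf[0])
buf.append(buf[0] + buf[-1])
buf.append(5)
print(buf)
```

pop() removes 3 → [8, 1, 6]
append buf[-1]+buf[2] = 6+6 = 12 → [8, 1, 6, 12]
append buf[-1]+buf[-1] = 12+12 = 24 → [8, 1, 6, 12, 24]
append buf[2]+buf[0] = 6+8 = 14 → [8, 1, 6, 12, 24, 14]
append buf[0]+buf[-1] = 8+14 = 22 → [8, 1, 6, 12, 24, 14, 22]
append 5 → [8, 1, 6, 12, 24, 14, 22, 5]

[8, 1, 6, 12, 24, 14, 22, 5]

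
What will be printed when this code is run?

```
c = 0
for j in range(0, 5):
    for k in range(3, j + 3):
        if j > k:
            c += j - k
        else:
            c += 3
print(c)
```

j=1,k=3: not 1>3, c = 0+3 = 3
j=2,k=3: not 2>3, c = 3+3 = 6
j=2,k=4: not 2>4, c = 6+3 = 9
j=3,k=3: not 3>3, c = 9+3 = 12
j=3,k=4: not 3>4, c = 12+3 = 15
j=3,k=5: not 3>5, c = 15+3 = 18
j=4,k=3: 4>3, c = 18+1 = 19
j=4,k=4: not 4>4, c = 19+3 = 22
j=4,k=5: not 4>5, c = 22+3 = 25
j=4,k=6: not 4>6, c = 25+3 = 28

28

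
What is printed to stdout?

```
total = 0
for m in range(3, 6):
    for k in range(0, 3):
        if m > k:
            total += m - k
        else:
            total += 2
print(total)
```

m=3,k=0: 3>0, total = 0+3 = 3
m=3,k=1: 3>1, total = 3+2 = 5
m=3,k=2: 3>2, total = 5+1 = 6
m=4,k=0: 4>0, total = 6+4 = 10
m=4,k=1: 4>1, total = 10+3 = 13
m=4,k=2: 4>2, total = 13+2 = 15
m=5,k=0: 5>0, total = 15+5 = 20
m=5,k=1: 5>1, total = 20+4 = 24
m=5,k=2: 5>2, total = 24+3 = 27

27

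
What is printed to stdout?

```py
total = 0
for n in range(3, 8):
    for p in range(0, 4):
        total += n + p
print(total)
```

130

n=3,p=0: total = 0+3 = 3
n=3,p=1: total = 3+4 = 7
n=3,p=2: total = 7+5 = 12
n=3,p=3: total = 12+6 = 18
n=4,p=0: total = 18+4 = 22
n=4,p=1: total = 22+5 = 27
n=4,p=2: total = 27+6 = 33
n=4,p=3: total = 33+7 = 40
n=5,p=0: total = 40+5 = 45
n=5,p=1: total = 45+6 = 51
n=5,p=2: total = 51+7 = 58
n=5,p=3: total = 58+8 = 66
n=6,p=0: total = 66+6 = 72
n=6,p=1: total = 72+7 = 79
n=6,p=2: total = 79+8 = 87
n=6,p=3: total = 87+9 = 96
n=7,p=0: total = 96+7 = 103
n=7,p=1: total = 103+8 = 111
n=7,p=2: total = 111+9 = 120
n=7,p=3: total = 120+10 = 130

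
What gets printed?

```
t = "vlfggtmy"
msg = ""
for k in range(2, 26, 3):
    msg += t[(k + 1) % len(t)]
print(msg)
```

k=2: add t[3]='g' → 'g'
k=5: add t[6]='m' → 'gm'
k=8: add t[1]='l' → 'gml'
k=11: add t[4]='g' → 'gmlg'
k=14: add t[7]='y' → 'gmlgy'
k=17: add t[2]='f' → 'gmlgyf'
k=20: add t[5]='t' → 'gmlgyft'
k=23: add t[0]='v' → 'gmlgyftv'

gmlgyftv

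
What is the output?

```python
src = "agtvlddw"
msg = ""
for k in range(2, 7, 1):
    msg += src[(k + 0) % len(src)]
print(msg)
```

tvldd

k=2: add src[2]='t' → 't'
k=3: add src[3]='v' → 'tv'
k=4: add src[4]='l' → 'tvl'
k=5: add src[5]='d' → 'tvld'
k=6: add src[6]='d' → 'tvldd'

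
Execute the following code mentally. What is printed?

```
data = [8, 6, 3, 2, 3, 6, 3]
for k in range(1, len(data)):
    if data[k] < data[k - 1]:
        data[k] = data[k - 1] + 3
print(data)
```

[8, 11, 14, 17, 20, 23, 26]

k=1: 6<8, data[1] = 8+3 = 11 → [8, 11, 3, 2, 3, 6, 3]
k=2: 3<11, data[2] = 11+3 = 14 → [8, 11, 14, 2, 3, 6, 3]
k=3: 2<14, data[3] = 14+3 = 17 → [8, 11, 14, 17, 3, 6, 3]
k=4: 3<17, data[4] = 17+3 = 20 → [8, 11, 14, 17, 20, 6, 3]
k=5: 6<20, data[5] = 20+3 = 23 → [8, 11, 14, 17, 20, 23, 3]
k=6: 3<23, data[6] = 23+3 = 26 → [8, 11, 14, 17, 20, 23, 26]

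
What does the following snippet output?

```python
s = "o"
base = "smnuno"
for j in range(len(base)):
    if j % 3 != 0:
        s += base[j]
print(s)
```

omnno

j=0: skip
j=1: add 'm' → 'om'
j=2: add 'n' → 'omn'
j=3: skip
j=4: add 'n' → 'omnn'
j=5: add 'o' → 'omnno'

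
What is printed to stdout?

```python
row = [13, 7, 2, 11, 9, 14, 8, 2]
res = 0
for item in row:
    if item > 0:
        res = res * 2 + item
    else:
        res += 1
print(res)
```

2498

item=13: >0, res = 0*2+13 = 13
item=7: >0, res = 13*2+7 = 33
item=2: >0, res = 33*2+2 = 68
item=11: >0, res = 68*2+11 = 147
item=9: >0, res = 147*2+9 = 303
item=14: >0, res = 303*2+14 = 620
item=8: >0, res = 620*2+8 = 1248
item=2: >0, res = 1248*2+2 = 2498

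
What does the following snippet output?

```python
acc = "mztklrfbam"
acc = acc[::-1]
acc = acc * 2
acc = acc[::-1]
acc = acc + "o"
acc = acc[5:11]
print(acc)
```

reverse → 'mabfrlktzm'
repeat ×2 → 'mabfrlktzmmabfrlktzm'
reverse → 'mztklrfbammztklrfbam'
+ 'o' → 'mztklrfbammztklrfbamo'
slice [5:11] → 'rfbamm'

rfbamm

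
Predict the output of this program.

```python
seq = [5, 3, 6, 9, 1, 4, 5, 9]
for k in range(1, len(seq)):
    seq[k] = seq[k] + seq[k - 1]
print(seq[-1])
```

k=1: seq[1] = 3+5 = 8 → [5, 8, 6, 9, 1, 4, 5, 9]
k=2: seq[2] = 6+8 = 14 → [5, 8, 14, 9, 1, 4, 5, 9]
k=3: seq[3] = 9+14 = 23 → [5, 8, 14, 23, 1, 4, 5, 9]
k=4: seq[4] = 1+23 = 24 → [5, 8, 14, 23, 24, 4, 5, 9]
k=5: seq[5] = 4+24 = 28 → [5, 8, 14, 23, 24, 28, 5, 9]
k=6: seq[6] = 5+28 = 33 → [5, 8, 14, 23, 24, 28, 33, 9]
k=7: seq[7] = 9+33 = 42 → [5, 8, 14, 23, 24, 28, 33, 42]

42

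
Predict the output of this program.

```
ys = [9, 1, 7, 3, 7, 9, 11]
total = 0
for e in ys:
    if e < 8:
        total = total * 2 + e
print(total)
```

e=9: not <8
e=1: <8, total = 0*2+1 = 1
e=7: <8, total = 1*2+7 = 9
e=3: <8, total = 9*2+3 = 21
e=7: <8, total = 21*2+7 = 49
e=9: not <8
e=11: not <8

49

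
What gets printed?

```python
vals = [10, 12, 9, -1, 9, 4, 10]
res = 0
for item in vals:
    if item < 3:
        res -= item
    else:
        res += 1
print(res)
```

item=10: not <3, res = 0+1 = 1
item=12: not <3, res = 1+1 = 2
item=9: not <3, res = 2+1 = 3
item=-1: <3, res = 3-(-1) = 4
item=9: not <3, res = 4+1 = 5
item=4: not <3, res = 5+1 = 6
item=10: not <3, res = 6+1 = 7

7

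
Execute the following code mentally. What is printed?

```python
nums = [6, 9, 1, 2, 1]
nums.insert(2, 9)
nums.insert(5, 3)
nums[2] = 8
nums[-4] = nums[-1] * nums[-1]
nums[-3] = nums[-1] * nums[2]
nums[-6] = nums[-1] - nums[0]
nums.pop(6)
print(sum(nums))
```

insert 9 at 2 → [6, 9, 9, 1, 2, 1]
insert 3 at 5 → [6, 9, 9, 1, 2, 3, 1]
nums[2] = 8 → [6, 9, 8, 1, 2, 3, 1]
nums[-4] = nums[-1]*nums[-1] = 1*1 = 1 → [6, 9, 8, 1, 2, 3, 1]
nums[-3] = nums[-1]*nums[2] = 1*8 = 8 → [6, 9, 8, 1, 8, 3, 1]
nums[-6] = nums[-1]-nums[0] = 1-6 = -5 → [6, -5, 8, 1, 8, 3, 1]
pop(6) removes 1 → [6, -5, 8, 1, 8, 3]
sum = 21

21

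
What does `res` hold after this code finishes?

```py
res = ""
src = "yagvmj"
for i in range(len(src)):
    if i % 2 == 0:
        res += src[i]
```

'ygm'

i=0: add 'y' → 'y'
i=1: skip
i=2: add 'g' → 'yg'
i=3: skip
i=4: add 'm' → 'ygm'
i=5: skip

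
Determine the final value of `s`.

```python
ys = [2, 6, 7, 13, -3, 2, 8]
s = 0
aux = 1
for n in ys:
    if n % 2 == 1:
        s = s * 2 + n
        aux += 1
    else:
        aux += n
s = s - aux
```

n=2: not odd; aux=3
n=6: not odd; aux=9
n=7: odd, s = 0*2+7 = 7; aux=10
n=13: odd, s = 7*2+13 = 27; aux=11
n=-3: odd, s = 27*2+(-3) = 51; aux=12
n=2: not odd; aux=14
n=8: not odd; aux=22
s-aux = 51-22 = 29

29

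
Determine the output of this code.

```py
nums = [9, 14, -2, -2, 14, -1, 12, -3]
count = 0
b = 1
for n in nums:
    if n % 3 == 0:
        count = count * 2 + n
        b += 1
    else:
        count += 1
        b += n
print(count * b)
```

2079

n=9: %3==0, count = 0*2+9 = 9; b=2
n=14: not %3==0, count = 9+1 = 10; b=16
n=-2: not %3==0, count = 10+1 = 11; b=14
n=-2: not %3==0, count = 11+1 = 12; b=12
n=14: not %3==0, count = 12+1 = 13; b=26
n=-1: not %3==0, count = 13+1 = 14; b=25
n=12: %3==0, count = 14*2+12 = 40; b=26
n=-3: %3==0, count = 40*2+(-3) = 77; b=27
count*b = 77*27 = 2079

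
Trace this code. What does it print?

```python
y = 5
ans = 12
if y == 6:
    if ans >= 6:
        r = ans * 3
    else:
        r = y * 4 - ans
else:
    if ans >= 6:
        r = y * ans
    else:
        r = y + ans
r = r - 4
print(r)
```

y=5, ans=12
y == 6 is False; ans >= 6 is True
→ r = y * ans = 60
r = 60-4 = 56

56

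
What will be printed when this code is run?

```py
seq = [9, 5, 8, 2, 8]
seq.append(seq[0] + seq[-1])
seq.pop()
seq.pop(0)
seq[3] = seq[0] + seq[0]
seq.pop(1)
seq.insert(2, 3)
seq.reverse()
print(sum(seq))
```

append seq[0]+seq[-1] = 9+8 = 17 → [9, 5, 8, 2, 8, 17]
pop() removes 17 → [9, 5, 8, 2, 8]
pop(0) removes 9 → [5, 8, 2, 8]
seq[3] = seq[0]+seq[0] = 5+5 = 10 → [5, 8, 2, 10]
pop(1) removes 8 → [5, 2, 10]
insert 3 at 2 → [5, 2, 3, 10]
reverse → [10, 3, 2, 5]
sum = 20

20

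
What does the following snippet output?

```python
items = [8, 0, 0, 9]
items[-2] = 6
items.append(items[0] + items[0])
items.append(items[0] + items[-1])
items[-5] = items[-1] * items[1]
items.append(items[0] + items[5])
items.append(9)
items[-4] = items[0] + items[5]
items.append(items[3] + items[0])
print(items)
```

[8, 0, 6, 9, 32, 24, 32, 9, 17]

items[-2] = 6 → [8, 0, 6, 9]
append items[0]+items[0] = 8+8 = 16 → [8, 0, 6, 9, 16]
append items[0]+items[-1] = 8+16 = 24 → [8, 0, 6, 9, 16, 24]
items[-5] = items[-1]*items[1] = 24*0 = 0 → [8, 0, 6, 9, 16, 24]
append items[0]+items[5] = 8+24 = 32 → [8, 0, 6, 9, 16, 24, 32]
append 9 → [8, 0, 6, 9, 16, 24, 32, 9]
items[-4] = items[0]+items[5] = 8+24 = 32 → [8, 0, 6, 9, 32, 24, 32, 9]
append items[3]+items[0] = 9+8 = 17 → [8, 0, 6, 9, 32, 24, 32, 9, 17]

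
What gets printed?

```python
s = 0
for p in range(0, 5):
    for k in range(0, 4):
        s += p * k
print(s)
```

p=0,k=0: s = 0+0 = 0
p=0,k=1: s = 0+0 = 0
p=0,k=2: s = 0+0 = 0
p=0,k=3: s = 0+0 = 0
p=1,k=0: s = 0+0 = 0
p=1,k=1: s = 0+1 = 1
p=1,k=2: s = 1+2 = 3
p=1,k=3: s = 3+3 = 6
p=2,k=0: s = 6+0 = 6
p=2,k=1: s = 6+2 = 8
p=2,k=2: s = 8+4 = 12
p=2,k=3: s = 12+6 = 18
p=3,k=0: s = 18+0 = 18
p=3,k=1: s = 18+3 = 21
p=3,k=2: s = 21+6 = 27
p=3,k=3: s = 27+9 = 36
p=4,k=0: s = 36+0 = 36
p=4,k=1: s = 36+4 = 40
p=4,k=2: s = 40+8 = 48
p=4,k=3: s = 48+12 = 60

60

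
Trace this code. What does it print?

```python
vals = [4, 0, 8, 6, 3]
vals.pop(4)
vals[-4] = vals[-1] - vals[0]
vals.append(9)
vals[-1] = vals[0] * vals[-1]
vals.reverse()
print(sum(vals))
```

34

pop(4) removes 3 → [4, 0, 8, 6]
vals[-4] = vals[-1]-vals[0] = 6-4 = 2 → [2, 0, 8, 6]
append 9 → [2, 0, 8, 6, 9]
vals[-1] = vals[0]*vals[-1] = 2*9 = 18 → [2, 0, 8, 6, 18]
reverse → [18, 6, 8, 0, 2]
sum = 34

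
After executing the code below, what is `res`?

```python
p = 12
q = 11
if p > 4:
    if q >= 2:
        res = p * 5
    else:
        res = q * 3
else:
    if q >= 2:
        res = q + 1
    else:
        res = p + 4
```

60

p=12, q=11
p > 4 is True; q >= 2 is True
→ res = p * 5 = 60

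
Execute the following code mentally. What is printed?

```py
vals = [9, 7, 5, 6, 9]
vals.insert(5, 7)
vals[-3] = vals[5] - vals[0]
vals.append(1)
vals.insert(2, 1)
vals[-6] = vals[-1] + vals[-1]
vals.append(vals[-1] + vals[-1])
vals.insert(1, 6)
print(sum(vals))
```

46

insert 7 at 5 → [9, 7, 5, 6, 9, 7]
vals[-3] = vals[5]-vals[0] = 7-9 = -2 → [9, 7, 5, -2, 9, 7]
append 1 → [9, 7, 5, -2, 9, 7, 1]
insert 1 at 2 → [9, 7, 1, 5, -2, 9, 7, 1]
vals[-6] = vals[-1]+vals[-1] = 1+1 = 2 → [9, 7, 2, 5, -2, 9, 7, 1]
append vals[-1]+vals[-1] = 1+1 = 2 → [9, 7, 2, 5, -2, 9, 7, 1, 2]
insert 6 at 1 → [9, 6, 7, 2, 5, -2, 9, 7, 1, 2]
sum = 46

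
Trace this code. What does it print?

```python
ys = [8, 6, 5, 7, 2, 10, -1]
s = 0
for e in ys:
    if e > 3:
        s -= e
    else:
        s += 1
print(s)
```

e=8: >3, s = 0-8 = -8
e=6: >3, s = (-8)-6 = -14
e=5: >3, s = (-14)-5 = -19
e=7: >3, s = (-19)-7 = -26
e=2: not >3, s = (-26)+1 = -25
e=10: >3, s = (-25)-10 = -35
e=-1: not >3, s = (-35)+1 = -34

-34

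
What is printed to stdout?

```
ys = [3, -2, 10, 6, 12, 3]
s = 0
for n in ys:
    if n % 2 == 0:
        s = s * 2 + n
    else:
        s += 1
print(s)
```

n=3: not even, s = 0+1 = 1
n=-2: even, s = 1*2+(-2) = 0
n=10: even, s = 0*2+10 = 10
n=6: even, s = 10*2+6 = 26
n=12: even, s = 26*2+12 = 64
n=3: not even, s = 64+1 = 65

65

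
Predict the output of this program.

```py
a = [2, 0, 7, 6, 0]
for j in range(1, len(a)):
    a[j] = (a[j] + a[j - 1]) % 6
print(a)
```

j=1: a[1] = (0+2)%6 = 2 → [2, 2, 7, 6, 0]
j=2: a[2] = (7+2)%6 = 3 → [2, 2, 3, 6, 0]
j=3: a[3] = (6+3)%6 = 3 → [2, 2, 3, 3, 0]
j=4: a[4] = (0+3)%6 = 3 → [2, 2, 3, 3, 3]

[2, 2, 3, 3, 3]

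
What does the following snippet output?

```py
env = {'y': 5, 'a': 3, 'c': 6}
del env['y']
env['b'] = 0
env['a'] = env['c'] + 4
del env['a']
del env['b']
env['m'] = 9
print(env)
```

del 'y' → {'a': 3, 'c': 6}
env['b'] = 0 → {'a': 3, 'c': 6, 'b': 0}
env['a'] = env['c']+4 = 10 → {'a': 10, 'c': 6, 'b': 0}
del 'a' → {'c': 6, 'b': 0}
del 'b' → {'c': 6}
env['m'] = 9 → {'c': 6, 'm': 9}

{'c': 6, 'm': 9}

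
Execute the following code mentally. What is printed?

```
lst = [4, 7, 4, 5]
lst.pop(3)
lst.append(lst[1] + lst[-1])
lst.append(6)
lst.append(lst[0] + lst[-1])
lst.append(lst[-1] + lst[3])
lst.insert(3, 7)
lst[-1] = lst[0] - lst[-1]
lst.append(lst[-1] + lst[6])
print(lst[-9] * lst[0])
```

pop(3) removes 5 → [4, 7, 4]
append lst[1]+lst[-1] = 7+4 = 11 → [4, 7, 4, 11]
append 6 → [4, 7, 4, 11, 6]
append lst[0]+lst[-1] = 4+6 = 10 → [4, 7, 4, 11, 6, 10]
append lst[-1]+lst[3] = 10+11 = 21 → [4, 7, 4, 11, 6, 10, 21]
insert 7 at 3 → [4, 7, 4, 7, 11, 6, 10, 21]
lst[-1] = lst[0]-lst[-1] = 4-21 = -17 → [4, 7, 4, 7, 11, 6, 10, -17]
append lst[-1]+lst[6] = (-17)+10 = -7 → [4, 7, 4, 7, 11, 6, 10, -17, -7]
lst[-9]*lst[0] = 4*4 = 16

16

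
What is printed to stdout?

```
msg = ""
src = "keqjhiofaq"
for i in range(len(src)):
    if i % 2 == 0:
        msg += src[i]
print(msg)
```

i=0: add 'k' → 'k'
i=1: skip
i=2: add 'q' → 'kq'
i=3: skip
i=4: add 'h' → 'kqh'
i=5: skip
i=6: add 'o' → 'kqho'
i=7: skip
i=8: add 'a' → 'kqhoa'
i=9: skip

kqhoa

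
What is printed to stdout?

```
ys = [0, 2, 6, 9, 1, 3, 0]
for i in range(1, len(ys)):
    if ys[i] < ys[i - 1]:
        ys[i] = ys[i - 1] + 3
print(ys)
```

[0, 2, 6, 9, 12, 15, 18]

i=1: 2>=0, unchanged → [0, 2, 6, 9, 1, 3, 0]
i=2: 6>=2, unchanged → [0, 2, 6, 9, 1, 3, 0]
i=3: 9>=6, unchanged → [0, 2, 6, 9, 1, 3, 0]
i=4: 1<9, ys[4] = 9+3 = 12 → [0, 2, 6, 9, 12, 3, 0]
i=5: 3<12, ys[5] = 12+3 = 15 → [0, 2, 6, 9, 12, 15, 0]
i=6: 0<15, ys[6] = 15+3 = 18 → [0, 2, 6, 9, 12, 15, 18]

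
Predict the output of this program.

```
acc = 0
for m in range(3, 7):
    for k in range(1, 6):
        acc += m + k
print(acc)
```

150

m=3,k=1: acc = 0+4 = 4
m=3,k=2: acc = 4+5 = 9
m=3,k=3: acc = 9+6 = 15
m=3,k=4: acc = 15+7 = 22
m=3,k=5: acc = 22+8 = 30
m=4,k=1: acc = 30+5 = 35
m=4,k=2: acc = 35+6 = 41
m=4,k=3: acc = 41+7 = 48
m=4,k=4: acc = 48+8 = 56
m=4,k=5: acc = 56+9 = 65
m=5,k=1: acc = 65+6 = 71
m=5,k=2: acc = 71+7 = 78
m=5,k=3: acc = 78+8 = 86
m=5,k=4: acc = 86+9 = 95
m=5,k=5: acc = 95+10 = 105
m=6,k=1: acc = 105+7 = 112
m=6,k=2: acc = 112+8 = 120
m=6,k=3: acc = 120+9 = 129
m=6,k=4: acc = 129+10 = 139
m=6,k=5: acc = 139+11 = 150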